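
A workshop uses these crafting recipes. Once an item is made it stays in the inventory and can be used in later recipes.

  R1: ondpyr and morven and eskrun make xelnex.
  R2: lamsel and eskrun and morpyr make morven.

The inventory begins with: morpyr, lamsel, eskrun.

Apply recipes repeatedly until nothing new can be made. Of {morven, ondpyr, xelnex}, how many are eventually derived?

1

lamsel and eskrun and morpyr → morven (R2).
morven: reached.
No rule produces ondpyr, and it is not given.
xelnex would need ondpyr, morven, and eskrun (R1), but ondpyr is never obtained.
Reached: morven — 1 of the 3.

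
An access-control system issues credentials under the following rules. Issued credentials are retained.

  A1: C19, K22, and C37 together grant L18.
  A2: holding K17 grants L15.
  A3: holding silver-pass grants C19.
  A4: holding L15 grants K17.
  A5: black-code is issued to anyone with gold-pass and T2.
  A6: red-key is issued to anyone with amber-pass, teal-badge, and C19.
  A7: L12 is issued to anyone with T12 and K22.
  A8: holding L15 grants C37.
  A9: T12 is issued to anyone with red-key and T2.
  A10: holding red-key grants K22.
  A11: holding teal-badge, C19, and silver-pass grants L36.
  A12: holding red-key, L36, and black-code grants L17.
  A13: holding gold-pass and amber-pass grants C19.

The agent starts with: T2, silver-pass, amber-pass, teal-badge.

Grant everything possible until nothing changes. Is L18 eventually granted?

No

L18 would need C19, K22, and C37 (A1), but C37 is never granted.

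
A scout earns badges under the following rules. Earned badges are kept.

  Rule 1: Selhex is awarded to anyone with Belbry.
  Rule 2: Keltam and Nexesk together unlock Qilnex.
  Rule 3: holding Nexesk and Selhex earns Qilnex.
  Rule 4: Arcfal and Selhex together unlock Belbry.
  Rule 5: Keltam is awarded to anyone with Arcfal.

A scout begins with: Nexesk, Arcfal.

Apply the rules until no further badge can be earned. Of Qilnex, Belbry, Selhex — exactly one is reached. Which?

With Arcfal, Keltam is earned (Rule 5).
With Keltam and Nexesk, Qilnex is earned (Rule 2).
Selhex would need Belbry (Rule 1), but Belbry is never earned. Belbry would need Arcfal and Selhex (Rule 4), but Selhex is never earned.

Qilnex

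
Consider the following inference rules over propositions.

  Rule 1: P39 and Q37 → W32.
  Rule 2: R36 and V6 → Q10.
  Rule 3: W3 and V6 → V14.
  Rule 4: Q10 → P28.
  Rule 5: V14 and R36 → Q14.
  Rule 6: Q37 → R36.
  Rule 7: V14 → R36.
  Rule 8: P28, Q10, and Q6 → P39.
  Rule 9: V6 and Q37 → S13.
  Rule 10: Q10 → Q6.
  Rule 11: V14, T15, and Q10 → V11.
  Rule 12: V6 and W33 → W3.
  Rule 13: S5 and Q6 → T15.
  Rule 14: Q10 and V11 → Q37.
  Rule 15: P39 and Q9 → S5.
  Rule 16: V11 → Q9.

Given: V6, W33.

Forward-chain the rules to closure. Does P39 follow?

Yes

From V6 and W33, Rule 12 gives W3.
From W3 and V6, Rule 3 gives V14.
From V14, Rule 7 gives R36.
R36 and V6 hold, so Q10 follows (Rule 2).
From Q10, Rule 10 gives Q6.
From Q10, Rule 4 gives P28.
P28, Q10, and Q6 hold, so P39 follows (Rule 8).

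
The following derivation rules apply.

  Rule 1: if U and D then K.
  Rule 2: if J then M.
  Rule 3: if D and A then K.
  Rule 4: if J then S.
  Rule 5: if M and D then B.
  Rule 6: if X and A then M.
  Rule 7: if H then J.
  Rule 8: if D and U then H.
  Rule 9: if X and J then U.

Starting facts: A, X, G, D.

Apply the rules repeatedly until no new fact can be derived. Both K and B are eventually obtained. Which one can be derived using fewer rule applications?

K

K: D and A hold, so K follows (Rule 3). [1 rule application]
B: X and A hold, so M follows (Rule 6). From M and D, Rule 5 gives B. [2 rule applications]
K needs fewer.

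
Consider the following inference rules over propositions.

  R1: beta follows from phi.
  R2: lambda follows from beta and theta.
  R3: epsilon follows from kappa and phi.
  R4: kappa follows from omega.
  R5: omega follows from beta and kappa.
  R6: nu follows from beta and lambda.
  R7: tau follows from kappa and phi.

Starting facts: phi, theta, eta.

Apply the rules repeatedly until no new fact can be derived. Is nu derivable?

From phi, R1 gives beta.
From beta and theta, R2 gives lambda.
beta and lambda hold, so nu follows (R6).

Yes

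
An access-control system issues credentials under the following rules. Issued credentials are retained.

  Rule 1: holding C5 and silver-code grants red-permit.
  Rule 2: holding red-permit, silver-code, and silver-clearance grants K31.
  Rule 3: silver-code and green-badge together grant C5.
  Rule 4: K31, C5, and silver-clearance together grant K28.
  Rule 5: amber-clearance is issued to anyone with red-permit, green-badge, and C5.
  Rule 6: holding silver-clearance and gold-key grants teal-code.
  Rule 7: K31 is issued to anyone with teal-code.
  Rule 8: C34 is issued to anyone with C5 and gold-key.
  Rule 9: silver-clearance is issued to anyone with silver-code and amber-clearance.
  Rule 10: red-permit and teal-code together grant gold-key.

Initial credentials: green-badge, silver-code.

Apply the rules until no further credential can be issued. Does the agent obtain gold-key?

No

gold-key would need red-permit and teal-code (Rule 10), but teal-code is never granted.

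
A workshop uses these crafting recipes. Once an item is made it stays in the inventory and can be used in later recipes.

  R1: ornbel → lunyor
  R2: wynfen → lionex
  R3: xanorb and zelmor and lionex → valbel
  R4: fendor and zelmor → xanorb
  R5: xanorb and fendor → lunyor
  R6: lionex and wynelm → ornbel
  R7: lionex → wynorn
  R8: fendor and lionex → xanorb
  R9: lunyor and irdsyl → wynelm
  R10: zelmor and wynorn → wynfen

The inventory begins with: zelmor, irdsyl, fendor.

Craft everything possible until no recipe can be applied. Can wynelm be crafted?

Using R4, fendor and zelmor make xanorb.
xanorb and fendor → lunyor (R5).
Using R9, lunyor and irdsyl make wynelm.

Yes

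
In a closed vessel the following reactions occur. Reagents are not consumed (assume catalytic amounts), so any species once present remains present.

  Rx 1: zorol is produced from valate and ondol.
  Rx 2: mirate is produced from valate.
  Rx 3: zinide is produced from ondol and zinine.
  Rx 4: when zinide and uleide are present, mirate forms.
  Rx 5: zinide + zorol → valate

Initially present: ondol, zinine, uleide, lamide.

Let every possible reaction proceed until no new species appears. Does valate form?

valate would need zinide and zorol (Rx 5), but zorol never forms.

No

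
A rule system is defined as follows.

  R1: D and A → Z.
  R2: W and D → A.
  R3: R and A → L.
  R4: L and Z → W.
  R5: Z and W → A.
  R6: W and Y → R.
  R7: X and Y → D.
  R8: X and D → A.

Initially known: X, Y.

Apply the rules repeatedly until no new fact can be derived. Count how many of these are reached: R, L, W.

0

R would need W and Y (R6), but W is never established.
L would need R and A (R3), but R is never established.
W would need L and Z (R4), but L is never established.
None of the 3 are reached.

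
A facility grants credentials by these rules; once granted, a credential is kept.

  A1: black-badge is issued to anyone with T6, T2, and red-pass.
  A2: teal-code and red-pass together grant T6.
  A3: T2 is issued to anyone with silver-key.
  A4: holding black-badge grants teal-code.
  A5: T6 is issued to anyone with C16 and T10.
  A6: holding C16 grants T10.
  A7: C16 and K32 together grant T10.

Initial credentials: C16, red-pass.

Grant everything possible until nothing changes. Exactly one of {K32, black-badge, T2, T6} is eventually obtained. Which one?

T6

Holding C16 grants T10 (A6).
Holding C16 and T10 grants T6 (A5).
T2 would need silver-key (A3), but silver-key is never granted. No rule produces K32, and it is not given. black-badge would need T6, T2, and red-pass (A1), but T2 is never granted.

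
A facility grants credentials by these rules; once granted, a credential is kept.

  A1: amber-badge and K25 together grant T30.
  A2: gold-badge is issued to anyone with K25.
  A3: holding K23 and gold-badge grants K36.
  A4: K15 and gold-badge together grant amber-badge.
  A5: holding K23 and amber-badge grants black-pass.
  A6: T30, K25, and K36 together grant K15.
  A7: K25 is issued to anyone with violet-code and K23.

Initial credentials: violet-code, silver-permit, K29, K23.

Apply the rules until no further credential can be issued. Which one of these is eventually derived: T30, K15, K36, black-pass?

K36

Holding violet-code and K23 grants K25 (A7).
Holding K25 grants gold-badge (A2).
Holding K23 and gold-badge grants K36 (A3).
K15 would need T30, K25, and K36 (A6), but T30 is never granted. black-pass would need K23 and amber-badge (A5), but amber-badge is never granted. T30 would need amber-badge and K25 (A1), but amber-badge is never granted.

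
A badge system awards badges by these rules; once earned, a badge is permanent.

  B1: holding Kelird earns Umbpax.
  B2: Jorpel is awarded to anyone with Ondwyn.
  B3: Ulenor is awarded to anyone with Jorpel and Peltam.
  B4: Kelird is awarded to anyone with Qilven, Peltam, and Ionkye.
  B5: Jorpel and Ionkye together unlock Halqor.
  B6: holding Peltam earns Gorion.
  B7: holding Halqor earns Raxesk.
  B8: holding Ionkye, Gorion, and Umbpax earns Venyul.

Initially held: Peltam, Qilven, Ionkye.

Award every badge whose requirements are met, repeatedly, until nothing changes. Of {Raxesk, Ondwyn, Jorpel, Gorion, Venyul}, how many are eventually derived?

With Qilven, Peltam, and Ionkye, Kelird is earned (B4).
With Peltam, Gorion is earned (B6).
With Kelird, Umbpax is earned (B1).
With Ionkye, Gorion, and Umbpax, Venyul is earned (B8).
Raxesk would need Halqor (B7), but Halqor is never earned.
No rule produces Ondwyn, and it is not given.
Jorpel would need Ondwyn (B2), but Ondwyn is never earned.
Gorion: reached.
Venyul: reached.
Reached: Gorion and Venyul — 2 of the 5.

2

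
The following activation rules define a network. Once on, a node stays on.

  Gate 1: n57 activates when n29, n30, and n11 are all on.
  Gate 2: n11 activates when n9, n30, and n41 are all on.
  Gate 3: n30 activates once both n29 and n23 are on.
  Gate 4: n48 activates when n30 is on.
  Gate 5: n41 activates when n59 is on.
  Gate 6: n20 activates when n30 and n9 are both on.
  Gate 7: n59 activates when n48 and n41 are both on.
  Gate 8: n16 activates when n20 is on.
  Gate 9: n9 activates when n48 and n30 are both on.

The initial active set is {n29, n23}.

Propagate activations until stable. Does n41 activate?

n41 would need n59 (Gate 5), but n59 never turns on.

No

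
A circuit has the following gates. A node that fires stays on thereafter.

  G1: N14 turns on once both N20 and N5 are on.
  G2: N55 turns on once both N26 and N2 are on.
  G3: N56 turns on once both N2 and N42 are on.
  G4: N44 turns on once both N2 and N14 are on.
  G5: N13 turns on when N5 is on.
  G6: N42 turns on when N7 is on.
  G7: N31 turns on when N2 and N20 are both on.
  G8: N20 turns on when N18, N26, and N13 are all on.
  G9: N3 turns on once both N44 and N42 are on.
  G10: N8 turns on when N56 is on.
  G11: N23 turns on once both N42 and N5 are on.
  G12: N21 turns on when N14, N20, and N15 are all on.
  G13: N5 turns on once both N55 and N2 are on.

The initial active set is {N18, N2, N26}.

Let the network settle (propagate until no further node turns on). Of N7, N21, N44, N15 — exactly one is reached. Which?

N26 and N2 are on, so N55 turns on (G2).
G13: N55 and N2 on → N5 on.
G5: N5 on → N13 on.
G8: N18, N26, and N13 on → N20 on.
N20 and N5 are on, so N14 turns on (G1).
N2 and N14 are on, so N44 turns on (G4).
N21 would need N14, N20, and N15 (G12), but N15 never turns on. No rule produces N7, and it is not given. No rule produces N15, and it is not given.

N44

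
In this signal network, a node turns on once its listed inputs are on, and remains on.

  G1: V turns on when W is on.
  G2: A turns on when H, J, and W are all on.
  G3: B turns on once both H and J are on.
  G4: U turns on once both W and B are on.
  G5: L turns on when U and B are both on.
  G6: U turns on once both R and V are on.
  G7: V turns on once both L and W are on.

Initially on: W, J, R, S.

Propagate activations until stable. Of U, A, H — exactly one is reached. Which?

U

G1: W on → V on.
G6: R and V on → U on.
A would need H, J, and W (G2), but H never turns on. No rule produces H, and it is not given.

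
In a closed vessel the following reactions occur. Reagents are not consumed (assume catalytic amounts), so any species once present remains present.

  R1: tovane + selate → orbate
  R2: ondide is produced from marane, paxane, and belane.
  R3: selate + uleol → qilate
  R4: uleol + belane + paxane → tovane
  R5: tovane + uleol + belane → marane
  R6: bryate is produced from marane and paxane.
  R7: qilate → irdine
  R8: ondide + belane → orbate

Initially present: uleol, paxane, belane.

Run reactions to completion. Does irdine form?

irdine would need qilate (R7), but qilate never forms.

No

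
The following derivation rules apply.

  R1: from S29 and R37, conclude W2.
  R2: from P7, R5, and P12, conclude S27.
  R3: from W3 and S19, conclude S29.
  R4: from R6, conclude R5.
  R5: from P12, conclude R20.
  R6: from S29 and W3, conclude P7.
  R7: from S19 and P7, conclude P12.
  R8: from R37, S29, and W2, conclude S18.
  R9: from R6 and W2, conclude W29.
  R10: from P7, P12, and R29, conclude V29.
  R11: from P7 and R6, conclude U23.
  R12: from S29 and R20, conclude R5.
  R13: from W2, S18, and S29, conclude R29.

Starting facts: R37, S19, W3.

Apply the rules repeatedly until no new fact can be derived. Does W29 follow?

W29 would need R6 and W2 (R9), but R6 is never established.

No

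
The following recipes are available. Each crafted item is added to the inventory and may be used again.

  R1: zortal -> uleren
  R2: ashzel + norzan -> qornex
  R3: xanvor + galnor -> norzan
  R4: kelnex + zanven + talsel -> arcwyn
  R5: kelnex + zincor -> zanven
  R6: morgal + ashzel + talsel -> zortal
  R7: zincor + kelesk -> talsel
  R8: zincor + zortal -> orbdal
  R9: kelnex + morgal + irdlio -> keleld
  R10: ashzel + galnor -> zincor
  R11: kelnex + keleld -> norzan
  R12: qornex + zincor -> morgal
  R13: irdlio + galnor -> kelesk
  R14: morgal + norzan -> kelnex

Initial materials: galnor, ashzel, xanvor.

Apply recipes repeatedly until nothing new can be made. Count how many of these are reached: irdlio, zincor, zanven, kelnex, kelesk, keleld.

3

ashzel + galnor -> zincor (R10).
Using R3, xanvor and galnor make norzan.
ashzel + norzan -> qornex (R2).
qornex + zincor -> morgal (R12).
Using R14, morgal and norzan make kelnex.
kelnex + zincor -> zanven (R5).
No rule produces irdlio, and it is not given.
zincor: reached.
zanven: reached.
kelnex: reached.
kelesk would need irdlio and galnor (R13), but irdlio is never obtained.
keleld would need kelnex, morgal, and irdlio (R9), but irdlio is never obtained.
Reached: zincor, zanven, and kelnex — 3 of the 6.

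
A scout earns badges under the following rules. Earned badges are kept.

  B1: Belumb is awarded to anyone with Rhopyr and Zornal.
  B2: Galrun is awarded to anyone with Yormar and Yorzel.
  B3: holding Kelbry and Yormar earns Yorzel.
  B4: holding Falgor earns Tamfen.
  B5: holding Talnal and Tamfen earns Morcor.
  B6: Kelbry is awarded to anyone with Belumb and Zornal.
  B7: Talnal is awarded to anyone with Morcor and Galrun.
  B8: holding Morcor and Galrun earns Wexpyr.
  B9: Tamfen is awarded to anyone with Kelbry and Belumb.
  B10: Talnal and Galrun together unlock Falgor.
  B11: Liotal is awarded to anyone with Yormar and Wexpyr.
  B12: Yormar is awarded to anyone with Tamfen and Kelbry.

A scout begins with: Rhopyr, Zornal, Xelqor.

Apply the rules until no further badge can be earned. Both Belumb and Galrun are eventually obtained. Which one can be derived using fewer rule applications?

Belumb

Belumb: With Rhopyr and Zornal, Belumb is earned (B1). [1 rule application]
Galrun: With Rhopyr and Zornal, Belumb is earned (B1). With Belumb and Zornal, Kelbry is earned (B6). With Kelbry and Belumb, Tamfen is earned (B9). With Tamfen and Kelbry, Yormar is earned (B12). With Kelbry and Yormar, Yorzel is earned (B3). With Yormar and Yorzel, Galrun is earned (B2). [6 rule applications]
Belumb needs fewer.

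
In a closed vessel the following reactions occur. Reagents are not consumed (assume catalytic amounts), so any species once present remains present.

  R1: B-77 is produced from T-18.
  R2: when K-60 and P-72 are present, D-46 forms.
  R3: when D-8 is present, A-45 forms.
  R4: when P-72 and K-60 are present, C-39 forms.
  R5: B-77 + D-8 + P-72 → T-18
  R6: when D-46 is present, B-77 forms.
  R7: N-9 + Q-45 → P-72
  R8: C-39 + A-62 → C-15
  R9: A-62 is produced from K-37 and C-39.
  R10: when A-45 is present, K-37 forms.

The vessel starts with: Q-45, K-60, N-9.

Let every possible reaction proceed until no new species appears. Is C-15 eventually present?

C-15 would need C-39 and A-62 (R8), but A-62 never forms.

No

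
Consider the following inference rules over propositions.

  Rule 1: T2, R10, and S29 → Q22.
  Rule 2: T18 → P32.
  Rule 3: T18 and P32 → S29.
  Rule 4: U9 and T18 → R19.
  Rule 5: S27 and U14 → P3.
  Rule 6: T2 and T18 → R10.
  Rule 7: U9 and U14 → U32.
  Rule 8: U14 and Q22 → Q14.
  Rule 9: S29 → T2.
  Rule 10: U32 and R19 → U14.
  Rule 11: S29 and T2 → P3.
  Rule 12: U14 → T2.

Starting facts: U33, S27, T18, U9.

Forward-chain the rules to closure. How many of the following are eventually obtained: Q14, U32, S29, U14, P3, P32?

3

From T18, Rule 2 gives P32.
From T18 and P32, Rule 3 gives S29.
From S29, Rule 9 gives T2.
From S29 and T2, Rule 11 gives P3.
Q14 would need U14 and Q22 (Rule 8), but U14 is never established.
U32 would need U9 and U14 (Rule 7), but U14 is never established.
S29: reached.
U14 would need U32 and R19 (Rule 10), but U32 is never established.
P3: reached.
P32: reached.
Reached: S29, P3, and P32 — 3 of the 6.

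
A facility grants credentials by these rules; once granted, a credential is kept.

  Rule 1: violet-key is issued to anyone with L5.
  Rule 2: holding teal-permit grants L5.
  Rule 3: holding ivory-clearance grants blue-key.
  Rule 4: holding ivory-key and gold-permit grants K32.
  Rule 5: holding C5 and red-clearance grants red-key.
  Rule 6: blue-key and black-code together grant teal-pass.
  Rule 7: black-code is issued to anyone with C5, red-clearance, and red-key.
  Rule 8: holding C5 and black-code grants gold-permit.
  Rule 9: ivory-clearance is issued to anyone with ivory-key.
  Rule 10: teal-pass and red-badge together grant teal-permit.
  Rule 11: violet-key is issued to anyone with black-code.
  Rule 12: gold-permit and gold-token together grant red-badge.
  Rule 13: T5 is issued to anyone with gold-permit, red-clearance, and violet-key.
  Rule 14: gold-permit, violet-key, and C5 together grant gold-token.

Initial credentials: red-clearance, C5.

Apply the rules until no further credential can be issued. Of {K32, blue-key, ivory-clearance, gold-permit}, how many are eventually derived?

1

Holding C5 and red-clearance grants red-key (Rule 5).
Holding C5, red-clearance, and red-key grants black-code (Rule 7).
Holding C5 and black-code grants gold-permit (Rule 8).
K32 would need ivory-key and gold-permit (Rule 4), but ivory-key is never granted.
blue-key would need ivory-clearance (Rule 3), but ivory-clearance is never granted.
ivory-clearance would need ivory-key (Rule 9), but ivory-key is never granted.
gold-permit: reached.
Reached: gold-permit — 1 of the 4.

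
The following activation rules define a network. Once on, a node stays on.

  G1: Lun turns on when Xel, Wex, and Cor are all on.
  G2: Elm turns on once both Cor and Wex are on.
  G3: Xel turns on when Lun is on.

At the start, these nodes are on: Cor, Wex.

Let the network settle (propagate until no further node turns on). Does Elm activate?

Yes

G2: Cor and Wex on → Elm on.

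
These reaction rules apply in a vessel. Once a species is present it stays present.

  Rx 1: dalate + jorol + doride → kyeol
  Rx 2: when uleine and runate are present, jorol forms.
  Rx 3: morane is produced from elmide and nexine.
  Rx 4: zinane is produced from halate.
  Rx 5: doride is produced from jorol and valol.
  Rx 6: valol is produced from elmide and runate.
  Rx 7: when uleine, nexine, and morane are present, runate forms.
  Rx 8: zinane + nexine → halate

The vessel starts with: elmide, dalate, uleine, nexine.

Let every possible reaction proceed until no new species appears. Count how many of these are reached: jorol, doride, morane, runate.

elmide and nexine present → morane forms (Rx 3).
uleine, nexine, and morane present → runate forms (Rx 7).
uleine and runate present → jorol forms (Rx 2).
elmide and runate present → valol forms (Rx 6).
jorol and valol present → doride forms (Rx 5).
jorol: reached.
doride: reached.
morane: reached.
runate: reached.
All 4 are reached.

4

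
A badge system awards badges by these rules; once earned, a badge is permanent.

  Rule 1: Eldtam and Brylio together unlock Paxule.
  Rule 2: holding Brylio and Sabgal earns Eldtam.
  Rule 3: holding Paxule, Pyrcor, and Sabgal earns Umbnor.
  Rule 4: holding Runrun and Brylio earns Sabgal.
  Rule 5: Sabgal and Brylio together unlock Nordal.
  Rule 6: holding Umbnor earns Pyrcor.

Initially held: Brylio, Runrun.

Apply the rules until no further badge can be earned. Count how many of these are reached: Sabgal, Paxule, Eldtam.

With Runrun and Brylio, Sabgal is earned (Rule 4).
With Brylio and Sabgal, Eldtam is earned (Rule 2).
With Eldtam and Brylio, Paxule is earned (Rule 1).
Sabgal: reached.
Paxule: reached.
Eldtam: reached.
All 3 are reached.

3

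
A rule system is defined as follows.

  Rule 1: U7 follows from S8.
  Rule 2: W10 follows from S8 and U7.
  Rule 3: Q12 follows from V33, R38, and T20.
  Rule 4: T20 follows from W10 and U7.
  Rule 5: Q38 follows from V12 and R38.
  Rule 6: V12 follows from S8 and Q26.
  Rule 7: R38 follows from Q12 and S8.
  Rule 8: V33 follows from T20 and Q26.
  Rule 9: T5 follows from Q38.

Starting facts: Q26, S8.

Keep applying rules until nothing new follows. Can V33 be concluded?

Yes

From S8, Rule 1 gives U7.
From S8 and U7, Rule 2 gives W10.
W10 and U7 hold, so T20 follows (Rule 4).
From T20 and Q26, Rule 8 gives V33.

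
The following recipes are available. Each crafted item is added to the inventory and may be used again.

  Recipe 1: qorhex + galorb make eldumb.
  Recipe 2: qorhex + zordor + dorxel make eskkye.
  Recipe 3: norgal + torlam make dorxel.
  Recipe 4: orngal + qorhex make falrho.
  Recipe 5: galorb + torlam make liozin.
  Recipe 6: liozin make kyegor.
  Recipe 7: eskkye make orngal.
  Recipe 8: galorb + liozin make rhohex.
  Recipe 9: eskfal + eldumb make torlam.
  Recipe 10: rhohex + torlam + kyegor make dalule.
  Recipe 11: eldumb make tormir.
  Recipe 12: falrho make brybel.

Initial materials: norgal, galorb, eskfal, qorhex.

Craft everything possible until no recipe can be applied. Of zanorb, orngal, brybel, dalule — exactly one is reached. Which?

dalule

Using Recipe 1, qorhex and galorb make eldumb.
Using Recipe 9, eskfal and eldumb make torlam.
Using Recipe 5, galorb and torlam make liozin.
Using Recipe 6, liozin makes kyegor.
galorb + liozin → rhohex (Recipe 8).
rhohex + torlam + kyegor → dalule (Recipe 10).
brybel would need falrho (Recipe 12), but falrho is never obtained. No rule produces zanorb, and it is not given. orngal would need eskkye (Recipe 7), but eskkye is never obtained.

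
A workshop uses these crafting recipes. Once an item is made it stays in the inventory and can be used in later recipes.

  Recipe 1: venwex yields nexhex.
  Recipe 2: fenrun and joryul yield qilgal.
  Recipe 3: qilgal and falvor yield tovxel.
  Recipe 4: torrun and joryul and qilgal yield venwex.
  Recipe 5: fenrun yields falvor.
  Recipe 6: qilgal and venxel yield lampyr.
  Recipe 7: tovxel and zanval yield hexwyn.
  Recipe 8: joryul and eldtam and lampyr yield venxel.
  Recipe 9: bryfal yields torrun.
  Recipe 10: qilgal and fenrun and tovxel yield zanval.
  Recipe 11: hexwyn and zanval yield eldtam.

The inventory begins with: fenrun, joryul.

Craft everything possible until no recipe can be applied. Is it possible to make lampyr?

No

lampyr would need qilgal and venxel (Recipe 6), but venxel is never obtained.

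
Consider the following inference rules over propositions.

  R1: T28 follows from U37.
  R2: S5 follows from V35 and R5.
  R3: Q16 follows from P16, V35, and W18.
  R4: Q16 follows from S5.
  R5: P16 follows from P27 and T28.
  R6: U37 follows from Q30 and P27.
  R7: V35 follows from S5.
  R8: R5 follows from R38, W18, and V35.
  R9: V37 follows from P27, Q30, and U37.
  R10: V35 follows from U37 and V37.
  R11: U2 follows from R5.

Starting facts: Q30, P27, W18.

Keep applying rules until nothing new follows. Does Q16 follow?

Q30 and P27 hold, so U37 follows (R6).
From P27, Q30, and U37, R9 gives V37.
U37 holds, so T28 follows (R1).
From P27 and T28, R5 gives P16.
From U37 and V37, R10 gives V35.
P16, V35, and W18 hold, so Q16 follows (R3).

Yes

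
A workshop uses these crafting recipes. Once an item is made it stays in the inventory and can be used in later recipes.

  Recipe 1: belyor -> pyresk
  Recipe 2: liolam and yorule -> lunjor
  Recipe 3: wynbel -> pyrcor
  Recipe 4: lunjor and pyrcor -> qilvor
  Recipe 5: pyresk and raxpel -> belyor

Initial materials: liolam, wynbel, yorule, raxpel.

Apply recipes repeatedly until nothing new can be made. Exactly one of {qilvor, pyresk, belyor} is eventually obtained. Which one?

Using Recipe 3, wynbel makes pyrcor.
liolam and yorule -> lunjor (Recipe 2).
Using Recipe 4, lunjor and pyrcor make qilvor.
pyresk would need belyor (Recipe 1), but belyor is never obtained. belyor would need pyresk and raxpel (Recipe 5), but pyresk is never obtained.

qilvor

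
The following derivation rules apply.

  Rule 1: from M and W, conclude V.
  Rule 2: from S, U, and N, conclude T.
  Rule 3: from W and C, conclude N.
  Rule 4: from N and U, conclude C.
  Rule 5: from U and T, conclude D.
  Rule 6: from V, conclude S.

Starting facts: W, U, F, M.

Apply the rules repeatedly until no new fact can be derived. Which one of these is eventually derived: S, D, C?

M and W hold, so V follows (Rule 1).
V holds, so S follows (Rule 6).
D would need U and T (Rule 5), but T is never established. C would need N and U (Rule 4), but N is never established.

S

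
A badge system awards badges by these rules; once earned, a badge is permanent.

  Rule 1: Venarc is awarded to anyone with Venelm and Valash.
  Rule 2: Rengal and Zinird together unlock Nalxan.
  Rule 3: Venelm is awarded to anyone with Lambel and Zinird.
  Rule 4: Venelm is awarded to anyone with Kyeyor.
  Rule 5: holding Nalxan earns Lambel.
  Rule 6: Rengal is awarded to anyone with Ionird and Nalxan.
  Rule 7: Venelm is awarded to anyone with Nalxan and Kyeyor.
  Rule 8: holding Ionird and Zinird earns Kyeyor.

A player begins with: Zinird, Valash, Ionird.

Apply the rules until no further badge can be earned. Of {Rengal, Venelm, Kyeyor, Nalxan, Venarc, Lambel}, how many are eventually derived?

With Ionird and Zinird, Kyeyor is earned (Rule 8).
With Kyeyor, Venelm is earned (Rule 4).
With Venelm and Valash, Venarc is earned (Rule 1).
Rengal would need Ionird and Nalxan (Rule 6), but Nalxan is never earned.
Venelm: reached.
Kyeyor: reached.
Nalxan would need Rengal and Zinird (Rule 2), but Rengal is never earned.
Venarc: reached.
Lambel would need Nalxan (Rule 5), but Nalxan is never earned.
Reached: Venelm, Kyeyor, and Venarc — 3 of the 6.

3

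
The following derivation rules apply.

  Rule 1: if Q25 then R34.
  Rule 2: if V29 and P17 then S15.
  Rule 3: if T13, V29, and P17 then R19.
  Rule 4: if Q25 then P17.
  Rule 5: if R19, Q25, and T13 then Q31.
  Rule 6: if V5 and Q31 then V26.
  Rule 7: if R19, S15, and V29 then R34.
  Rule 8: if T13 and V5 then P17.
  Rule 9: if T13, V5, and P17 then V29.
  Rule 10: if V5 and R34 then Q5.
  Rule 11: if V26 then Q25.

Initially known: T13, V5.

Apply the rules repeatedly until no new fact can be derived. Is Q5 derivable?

From T13 and V5, Rule 8 gives P17.
From T13, V5, and P17, Rule 9 gives V29.
From T13, V29, and P17, Rule 3 gives R19.
From V29 and P17, Rule 2 gives S15.
R19, S15, and V29 hold, so R34 follows (Rule 7).
V5 and R34 hold, so Q5 follows (Rule 10).

Yes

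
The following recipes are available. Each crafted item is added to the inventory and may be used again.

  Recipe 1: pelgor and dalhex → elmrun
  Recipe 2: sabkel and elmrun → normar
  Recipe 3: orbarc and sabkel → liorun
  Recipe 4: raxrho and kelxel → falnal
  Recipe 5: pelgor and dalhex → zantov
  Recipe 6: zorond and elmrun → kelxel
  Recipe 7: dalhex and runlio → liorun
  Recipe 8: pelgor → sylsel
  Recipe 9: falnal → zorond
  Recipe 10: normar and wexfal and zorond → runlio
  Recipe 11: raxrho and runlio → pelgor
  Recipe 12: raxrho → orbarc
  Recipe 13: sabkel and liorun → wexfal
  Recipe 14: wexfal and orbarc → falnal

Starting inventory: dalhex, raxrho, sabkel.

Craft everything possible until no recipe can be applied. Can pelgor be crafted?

No

pelgor would need raxrho and runlio (Recipe 11), but runlio is never obtained.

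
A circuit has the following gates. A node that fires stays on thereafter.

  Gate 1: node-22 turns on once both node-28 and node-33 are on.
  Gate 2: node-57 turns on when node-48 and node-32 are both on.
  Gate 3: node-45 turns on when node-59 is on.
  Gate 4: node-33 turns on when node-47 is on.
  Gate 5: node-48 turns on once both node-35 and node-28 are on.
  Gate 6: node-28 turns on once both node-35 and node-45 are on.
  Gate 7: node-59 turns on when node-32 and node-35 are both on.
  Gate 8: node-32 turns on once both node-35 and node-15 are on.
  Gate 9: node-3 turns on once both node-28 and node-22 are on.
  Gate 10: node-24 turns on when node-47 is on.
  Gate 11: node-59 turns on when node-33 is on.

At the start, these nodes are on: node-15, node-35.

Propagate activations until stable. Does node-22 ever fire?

No

node-22 would need node-28 and node-33 (Gate 1), but node-33 never turns on.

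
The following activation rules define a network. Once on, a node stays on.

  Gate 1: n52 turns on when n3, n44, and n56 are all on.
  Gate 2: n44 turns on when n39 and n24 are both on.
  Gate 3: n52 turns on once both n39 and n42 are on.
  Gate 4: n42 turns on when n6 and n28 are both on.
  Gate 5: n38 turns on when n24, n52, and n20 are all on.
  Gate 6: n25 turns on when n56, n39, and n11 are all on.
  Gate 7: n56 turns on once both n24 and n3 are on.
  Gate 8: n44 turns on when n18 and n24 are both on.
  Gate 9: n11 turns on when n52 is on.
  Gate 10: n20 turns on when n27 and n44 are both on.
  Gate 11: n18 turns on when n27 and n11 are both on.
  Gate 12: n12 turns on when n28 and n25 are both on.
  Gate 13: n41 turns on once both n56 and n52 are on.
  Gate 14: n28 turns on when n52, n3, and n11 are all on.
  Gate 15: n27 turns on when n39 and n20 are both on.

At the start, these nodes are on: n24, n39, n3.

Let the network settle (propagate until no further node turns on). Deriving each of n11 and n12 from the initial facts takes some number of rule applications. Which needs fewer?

n11: Gate 7: n24 and n3 on → n56 on. Gate 2: n39 and n24 on → n44 on. Gate 1: n3, n44, and n56 on → n52 on. n52 is on, so n11 turns on (Gate 9). [4 rule applications]
n12: n24 and n3 are on, so n56 turns on (Gate 7). n39 and n24 are on, so n44 turns on (Gate 2). n3, n44, and n56 are on, so n52 turns on (Gate 1). Gate 9: n52 on → n11 on. Gate 14: n52, n3, and n11 on → n28 on. n56, n39, and n11 are on, so n25 turns on (Gate 6). n28 and n25 are on, so n12 turns on (Gate 12). [7 rule applications]
n11 needs fewer.

n11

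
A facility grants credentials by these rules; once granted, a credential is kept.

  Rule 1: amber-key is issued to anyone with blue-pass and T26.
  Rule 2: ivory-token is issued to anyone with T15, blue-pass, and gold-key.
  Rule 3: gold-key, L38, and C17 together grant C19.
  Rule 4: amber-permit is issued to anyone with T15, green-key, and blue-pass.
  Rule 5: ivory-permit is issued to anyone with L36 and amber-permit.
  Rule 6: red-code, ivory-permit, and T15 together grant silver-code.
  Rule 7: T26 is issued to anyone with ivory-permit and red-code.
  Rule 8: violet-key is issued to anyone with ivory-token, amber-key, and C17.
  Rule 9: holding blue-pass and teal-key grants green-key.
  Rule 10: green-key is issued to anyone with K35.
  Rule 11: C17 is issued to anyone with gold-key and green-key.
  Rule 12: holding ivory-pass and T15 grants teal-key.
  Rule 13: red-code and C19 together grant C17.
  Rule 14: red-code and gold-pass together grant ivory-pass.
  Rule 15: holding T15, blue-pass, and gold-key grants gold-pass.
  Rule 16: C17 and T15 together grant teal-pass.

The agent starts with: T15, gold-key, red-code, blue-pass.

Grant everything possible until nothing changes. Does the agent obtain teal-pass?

Yes

Holding T15, blue-pass, and gold-key grants gold-pass (Rule 15).
Holding red-code and gold-pass grants ivory-pass (Rule 14).
Holding ivory-pass and T15 grants teal-key (Rule 12).
Holding blue-pass and teal-key grants green-key (Rule 9).
Holding gold-key and green-key grants C17 (Rule 11).
Holding C17 and T15 grants teal-pass (Rule 16).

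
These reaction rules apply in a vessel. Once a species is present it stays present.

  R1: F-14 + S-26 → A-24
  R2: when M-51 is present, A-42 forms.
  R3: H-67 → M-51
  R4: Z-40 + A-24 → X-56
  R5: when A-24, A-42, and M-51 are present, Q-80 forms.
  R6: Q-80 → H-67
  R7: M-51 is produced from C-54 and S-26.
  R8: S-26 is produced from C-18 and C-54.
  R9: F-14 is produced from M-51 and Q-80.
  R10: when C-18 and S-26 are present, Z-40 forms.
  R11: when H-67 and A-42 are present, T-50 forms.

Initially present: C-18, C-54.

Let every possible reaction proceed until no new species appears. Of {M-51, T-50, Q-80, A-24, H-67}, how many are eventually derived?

1

C-18 and C-54 present → S-26 forms (R8).
C-54 and S-26 present → M-51 forms (R7).
M-51: reached.
T-50 would need H-67 and A-42 (R11), but H-67 never forms.
Q-80 would need A-24, A-42, and M-51 (R5), but A-24 never forms.
A-24 would need F-14 and S-26 (R1), but F-14 never forms.
H-67 would need Q-80 (R6), but Q-80 never forms.
Reached: M-51 — 1 of the 5.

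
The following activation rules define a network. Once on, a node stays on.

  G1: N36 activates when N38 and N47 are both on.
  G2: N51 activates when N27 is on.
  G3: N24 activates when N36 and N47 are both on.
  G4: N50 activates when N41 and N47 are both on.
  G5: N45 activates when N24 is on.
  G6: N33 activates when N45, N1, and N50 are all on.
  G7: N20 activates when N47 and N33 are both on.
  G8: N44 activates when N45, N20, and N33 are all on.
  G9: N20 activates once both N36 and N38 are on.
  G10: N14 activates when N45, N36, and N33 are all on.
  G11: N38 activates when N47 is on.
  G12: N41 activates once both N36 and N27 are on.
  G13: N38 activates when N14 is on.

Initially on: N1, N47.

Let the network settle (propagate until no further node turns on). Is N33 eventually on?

N33 would need N45, N1, and N50 (G6), but N50 never turns on.

No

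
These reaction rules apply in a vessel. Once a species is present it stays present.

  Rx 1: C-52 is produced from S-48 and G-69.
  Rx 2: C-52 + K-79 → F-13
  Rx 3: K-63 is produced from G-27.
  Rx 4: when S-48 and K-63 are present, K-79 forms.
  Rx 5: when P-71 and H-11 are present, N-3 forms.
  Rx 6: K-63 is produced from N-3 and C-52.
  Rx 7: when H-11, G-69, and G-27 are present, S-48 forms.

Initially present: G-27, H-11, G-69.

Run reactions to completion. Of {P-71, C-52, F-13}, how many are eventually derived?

2

H-11, G-69, and G-27 present → S-48 forms (Rx 7).
G-27 present → K-63 forms (Rx 3).
S-48 and K-63 present → K-79 forms (Rx 4).
S-48 and G-69 present → C-52 forms (Rx 1).
C-52 and K-79 present → F-13 forms (Rx 2).
No rule produces P-71, and it is not given.
C-52: reached.
F-13: reached.
Reached: C-52 and F-13 — 2 of the 3.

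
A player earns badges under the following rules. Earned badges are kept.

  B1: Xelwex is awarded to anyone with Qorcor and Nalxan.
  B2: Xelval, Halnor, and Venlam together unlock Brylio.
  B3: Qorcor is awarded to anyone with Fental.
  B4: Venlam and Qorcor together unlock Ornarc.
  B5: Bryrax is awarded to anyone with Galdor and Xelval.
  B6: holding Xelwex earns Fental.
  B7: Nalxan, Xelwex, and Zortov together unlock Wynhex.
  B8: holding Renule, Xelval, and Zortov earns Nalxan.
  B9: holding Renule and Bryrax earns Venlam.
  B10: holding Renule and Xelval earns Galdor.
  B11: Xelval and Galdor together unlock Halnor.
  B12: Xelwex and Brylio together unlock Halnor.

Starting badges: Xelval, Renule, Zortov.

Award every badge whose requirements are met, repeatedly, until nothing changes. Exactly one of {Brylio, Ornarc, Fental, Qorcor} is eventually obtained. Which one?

With Renule and Xelval, Galdor is earned (B10).
With Xelval and Galdor, Halnor is earned (B11).
With Galdor and Xelval, Bryrax is earned (B5).
With Renule and Bryrax, Venlam is earned (B9).
With Xelval, Halnor, and Venlam, Brylio is earned (B2).
Fental would need Xelwex (B6), but Xelwex is never earned. Qorcor would need Fental (B3), but Fental is never earned. Ornarc would need Venlam and Qorcor (B4), but Qorcor is never earned.

Brylio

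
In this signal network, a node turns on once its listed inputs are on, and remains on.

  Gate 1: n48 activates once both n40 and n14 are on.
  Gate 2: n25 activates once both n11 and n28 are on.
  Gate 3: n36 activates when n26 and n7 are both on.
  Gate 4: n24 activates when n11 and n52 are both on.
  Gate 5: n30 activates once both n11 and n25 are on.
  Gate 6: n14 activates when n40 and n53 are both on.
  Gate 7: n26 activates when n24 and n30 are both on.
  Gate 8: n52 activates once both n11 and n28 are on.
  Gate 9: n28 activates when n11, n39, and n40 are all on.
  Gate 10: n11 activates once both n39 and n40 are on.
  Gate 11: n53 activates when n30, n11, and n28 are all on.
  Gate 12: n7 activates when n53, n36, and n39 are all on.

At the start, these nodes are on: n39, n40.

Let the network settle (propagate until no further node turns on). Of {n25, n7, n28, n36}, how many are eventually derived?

2

Gate 10: n39 and n40 on → n11 on.
Gate 9: n11, n39, and n40 on → n28 on.
n11 and n28 are on, so n25 activates (Gate 2).
n25: reached.
n7 would need n53, n36, and n39 (Gate 12), but n36 never turns on.
n28: reached.
n36 would need n26 and n7 (Gate 3), but n7 never turns on.
Reached: n25 and n28 — 2 of the 4.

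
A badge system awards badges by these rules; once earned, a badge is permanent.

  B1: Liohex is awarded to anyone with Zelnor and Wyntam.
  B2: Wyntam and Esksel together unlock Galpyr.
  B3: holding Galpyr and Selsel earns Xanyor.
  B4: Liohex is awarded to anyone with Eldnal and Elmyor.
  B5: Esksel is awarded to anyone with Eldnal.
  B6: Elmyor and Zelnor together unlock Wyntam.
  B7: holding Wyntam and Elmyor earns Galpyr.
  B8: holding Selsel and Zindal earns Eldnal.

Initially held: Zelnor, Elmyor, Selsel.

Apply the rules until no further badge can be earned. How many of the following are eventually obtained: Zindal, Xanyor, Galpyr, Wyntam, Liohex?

4

With Elmyor and Zelnor, Wyntam is earned (B6).
With Zelnor and Wyntam, Liohex is earned (B1).
With Wyntam and Elmyor, Galpyr is earned (B7).
With Galpyr and Selsel, Xanyor is earned (B3).
No rule produces Zindal, and it is not given.
Xanyor: reached.
Galpyr: reached.
Wyntam: reached.
Liohex: reached.
Reached: Xanyor, Galpyr, Wyntam, and Liohex — 4 of the 5.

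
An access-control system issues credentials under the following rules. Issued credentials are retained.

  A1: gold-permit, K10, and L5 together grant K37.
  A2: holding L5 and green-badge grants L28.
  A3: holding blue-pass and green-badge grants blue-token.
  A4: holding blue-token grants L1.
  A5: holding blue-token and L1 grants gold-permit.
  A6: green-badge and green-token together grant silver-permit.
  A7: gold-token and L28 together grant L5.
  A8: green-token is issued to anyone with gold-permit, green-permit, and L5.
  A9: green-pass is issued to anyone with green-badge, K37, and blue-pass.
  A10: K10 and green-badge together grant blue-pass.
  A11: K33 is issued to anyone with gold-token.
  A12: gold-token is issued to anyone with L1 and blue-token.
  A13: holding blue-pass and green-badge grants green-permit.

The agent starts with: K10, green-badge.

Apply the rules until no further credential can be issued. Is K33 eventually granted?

Yes

Holding K10 and green-badge grants blue-pass (A10).
Holding blue-pass and green-badge grants blue-token (A3).
Holding blue-token grants L1 (A4).
Holding L1 and blue-token grants gold-token (A12).
Holding gold-token grants K33 (A11).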